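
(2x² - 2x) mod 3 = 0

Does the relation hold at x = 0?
x = 0: LHS = (2·0² - 2·0) mod 3 = 0 mod 3 = 0; 0 = 0 — holds

The relation is satisfied at x = 0.

Answer: Yes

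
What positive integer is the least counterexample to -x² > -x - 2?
Testing positive integers:
x = 1: LHS = -1² = -1, RHS = -1 - 2 = -3; -1 > -3 — holds
x = 2: LHS = -2² = -4, RHS = -2 - 2 = -4; -4 > -4 — FAILS  ← smallest positive counterexample

Answer: x = 2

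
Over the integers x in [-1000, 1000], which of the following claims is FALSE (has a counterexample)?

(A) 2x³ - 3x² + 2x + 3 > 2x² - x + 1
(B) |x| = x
(A) x = -1: LHS = 2·(-1)³ - 3·(-1)² + 2·(-1) + 3 = -4, RHS = 2·(-1)² - (-1) + 1 = 4; -4 > 4 — FAILS
(B) x = -1: LHS = |-1| = 1; 1 = -1 — FAILS

Answer: Both A and B are false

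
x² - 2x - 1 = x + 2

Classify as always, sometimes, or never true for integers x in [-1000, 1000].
Track d = LHS − RHS over the integers in [-1000, 1000]. Equality would need d = 0, but d changes sign only between consecutive integers, jumping over 0:
x = -1: LHS = (-1)² - 2·(-1) - 1 = 2, RHS = (-1) + 2 = 1; 2 = 1 — FAILS  (d = 1)
x = 0: LHS = 0² - 2·0 - 1 = -1, RHS = 0 + 2 = 2; -1 = 2 — FAILS  (d = -3)
x = 3: LHS = 3² - 2·3 - 1 = 2, RHS = 3 + 2 = 5; 2 = 5 — FAILS  (d = -3)
x = 4: LHS = 4² - 2·4 - 1 = 7, RHS = 4 + 2 = 6; 7 = 6 — FAILS  (d = 1)
Away from these crossings d keeps a constant sign, and checking every integer in [-1000, 1000] confirms d ≠ 0 throughout. Hence the two sides are never equal, so the claimed relation (=) fails for every integer in [-1000, 1000].

No integer in the range satisfies it.

Answer: Never true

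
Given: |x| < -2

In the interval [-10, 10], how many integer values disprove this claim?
Counterexamples in [-10, 10]: {-10, -9, -8, -7, -6, -5, -4, -3, -2, -1, 0, 1, 2, 3, 4, 5, 6, 7, 8, 9, 10}.

Counting them gives 21 values.

Answer: 21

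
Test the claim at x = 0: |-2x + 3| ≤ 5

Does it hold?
x = 0: LHS = |-2·0 + 3| = |3| = 3; 3 ≤ 5 — holds

The relation is satisfied at x = 0.

Answer: Yes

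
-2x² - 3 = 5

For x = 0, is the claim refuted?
Substitute x = 0 into the relation:
x = 0: LHS = -2·0² - 3 = -3; -3 = 5 — FAILS

Since the claim fails at x = 0, this value is a counterexample.

Answer: Yes, x = 0 is a counterexample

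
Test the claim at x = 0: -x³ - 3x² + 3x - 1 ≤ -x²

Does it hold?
x = 0: LHS = -0³ - 3·0² + 3·0 - 1 = -1, RHS = -0² = 0; -1 ≤ 0 — holds

The relation is satisfied at x = 0.

Answer: Yes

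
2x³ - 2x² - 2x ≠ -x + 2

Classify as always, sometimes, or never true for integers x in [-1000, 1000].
Track d = LHS − RHS over the integers in [-1000, 1000]. Equality would need d = 0, but d changes sign only between consecutive integers, jumping over 0:
x = 1: LHS = 2·1³ - 2·1² - 2·1 = -2, RHS = -1 + 2 = 1; -2 ≠ 1 — holds  (d = -3)
x = 2: LHS = 2·2³ - 2·2² - 2·2 = 4, RHS = -2 + 2 = 0; 4 ≠ 0 — holds  (d = 4)
Away from these crossings d keeps a constant sign, and checking every integer in [-1000, 1000] confirms d ≠ 0 throughout. Hence the two sides are never equal, so the relation holds for every integer in [-1000, 1000].

No counterexample exists.

Answer: Always true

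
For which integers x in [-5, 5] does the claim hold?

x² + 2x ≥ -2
Over all integers in [-5, 5], LHS − RHS is smallest at x = -1, where it equals 1:
x = -1: LHS = (-1)² + 2·(-1) = -1; -1 ≥ -2 — holds
At the ends of the range:
x = -5: LHS = (-5)² + 2·(-5) = 15; 15 ≥ -2 — holds
x = 5: LHS = 5² + 2·5 = 35; 35 ≥ -2 — holds
Hence LHS − RHS is never negative, i.e. LHS ≥ RHS throughout, so the relation holds for every integer in [-5, 5].

Answer: All integers in [-5, 5]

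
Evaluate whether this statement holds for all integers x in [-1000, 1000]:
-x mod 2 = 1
The claim fails at x = 0:
x = 0: LHS = (-0) mod 2 = 0 mod 2 = 0; 0 = 1 — FAILS

Because a single integer refutes it, the statement is false.

Answer: False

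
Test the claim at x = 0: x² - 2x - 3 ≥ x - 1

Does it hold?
x = 0: LHS = 0² - 2·0 - 3 = -3, RHS = 0 - 1 = -1; -3 ≥ -1 — FAILS

The relation fails at x = 0, so x = 0 is a counterexample.

Answer: No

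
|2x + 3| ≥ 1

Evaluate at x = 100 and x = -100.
x = 100: LHS = |2·100 + 3| = |203| = 203; 203 ≥ 1 — holds
x = -100: LHS = |2·(-100) + 3| = |-197| = 197; 197 ≥ 1 — holds

Answer: Yes, holds for both x = 100 and x = -100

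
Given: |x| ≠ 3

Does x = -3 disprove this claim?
Substitute x = -3 into the relation:
x = -3: LHS = |-3| = 3; 3 ≠ 3 — FAILS

Since the claim fails at x = -3, this value is a counterexample.

Answer: Yes, x = -3 is a counterexample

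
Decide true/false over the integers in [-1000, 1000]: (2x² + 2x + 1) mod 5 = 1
The claim fails at x = 1:
x = 1: LHS = (2·1² + 2·1 + 1) mod 5 = 5 mod 5 = 0; 0 = 1 — FAILS

Because a single integer refutes it, the statement is false.

Answer: False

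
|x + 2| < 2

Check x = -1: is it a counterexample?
Substitute x = -1 into the relation:
x = -1: LHS = |(-1) + 2| = |1| = 1; 1 < 2 — holds

The claim holds here, so x = -1 is not a counterexample. (A counterexample exists elsewhere, e.g. x = 0.)

Answer: No, x = -1 is not a counterexample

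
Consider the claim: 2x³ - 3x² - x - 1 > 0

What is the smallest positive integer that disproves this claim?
Testing positive integers:
x = 1: LHS = 2·1³ - 3·1² - 1 - 1 = -3; -3 > 0 — FAILS  ← smallest positive counterexample

Answer: x = 1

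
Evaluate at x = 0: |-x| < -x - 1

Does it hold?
x = 0: LHS = |-0| = |0| = 0, RHS = -0 - 1 = -1; 0 < -1 — FAILS

The relation fails at x = 0, so x = 0 is a counterexample.

Answer: No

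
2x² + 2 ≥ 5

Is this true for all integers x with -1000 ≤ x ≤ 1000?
The claim fails at x = 0:
x = 0: LHS = 2·0² + 2 = 2; 2 ≥ 5 — FAILS

Because a single integer refutes it, the statement is false.

Answer: False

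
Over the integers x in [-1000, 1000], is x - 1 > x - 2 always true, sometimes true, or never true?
Over all integers in [-1000, 1000], LHS − RHS is smallest at x = 0, where it equals 1:
x = 0: LHS = 0 - 1 = -1, RHS = 0 - 2 = -2; -1 > -2 — holds
At the ends of the range:
x = -1000: LHS = (-1000) - 1 = -1001, RHS = (-1000) - 2 = -1002; -1001 > -1002 — holds
x = 1000: LHS = 1000 - 1 = 999, RHS = 1000 - 2 = 998; 999 > 998 — holds
Hence LHS − RHS is never zero or negative, i.e. LHS > RHS throughout, so the relation holds for every integer in [-1000, 1000].

No counterexample exists.

Answer: Always true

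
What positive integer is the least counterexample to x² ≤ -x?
Testing positive integers:
x = 1: LHS = 1² = 1; 1 ≤ -1 — FAILS  ← smallest positive counterexample

Answer: x = 1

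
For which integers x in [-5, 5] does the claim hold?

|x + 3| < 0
An absolute value is never negative, so the left side is ≥ 0 for every x, while the right side is 0. Tightest case in [-5, 5] is x = -3:
x = -3: LHS = |(-3) + 3| = |0| = 0; 0 < 0 — FAILS
Hence LHS − RHS is never negative, i.e. LHS ≥ RHS throughout, so the claimed relation (<) fails for every integer in [-5, 5].

Answer: None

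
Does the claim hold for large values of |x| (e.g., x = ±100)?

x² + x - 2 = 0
x = 100: LHS = 100² + 100 - 2 = 10098; 10098 = 0 — FAILS
x = -100: LHS = (-100)² + (-100) - 2 = 9898; 9898 = 0 — FAILS

Answer: No, fails for both x = 100 and x = -100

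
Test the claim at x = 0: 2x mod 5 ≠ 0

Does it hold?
x = 0: LHS = (2·0) mod 5 = 0 mod 5 = 0; 0 ≠ 0 — FAILS

The relation fails at x = 0, so x = 0 is a counterexample.

Answer: No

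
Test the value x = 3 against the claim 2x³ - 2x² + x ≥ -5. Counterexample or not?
Substitute x = 3 into the relation:
x = 3: LHS = 2·3³ - 2·3² + 3 = 39; 39 ≥ -5 — holds

The claim holds here, so x = 3 is not a counterexample. (A counterexample exists elsewhere, e.g. x = -2.)

Answer: No, x = 3 is not a counterexample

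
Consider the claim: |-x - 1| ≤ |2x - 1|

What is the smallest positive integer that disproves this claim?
Testing positive integers:
x = 1: LHS = |-1 - 1| = |-2| = 2, RHS = |2·1 - 1| = |1| = 1; 2 ≤ 1 — FAILS  ← smallest positive counterexample

Answer: x = 1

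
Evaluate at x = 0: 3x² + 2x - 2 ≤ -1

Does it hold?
x = 0: LHS = 3·0² + 2·0 - 2 = -2; -2 ≤ -1 — holds

The relation is satisfied at x = 0.

Answer: Yes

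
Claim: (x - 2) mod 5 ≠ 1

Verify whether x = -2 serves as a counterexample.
Substitute x = -2 into the relation:
x = -2: LHS = ((-2) - 2) mod 5 = (-4) mod 5 = 1; 1 ≠ 1 — FAILS

Since the claim fails at x = -2, this value is a counterexample.

Answer: Yes, x = -2 is a counterexample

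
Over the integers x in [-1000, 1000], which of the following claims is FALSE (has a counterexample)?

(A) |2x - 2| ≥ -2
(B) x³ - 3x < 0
(A) An absolute value is never negative, so the left side is ≥ 0 for every x, while the right side is -2. Tightest case in [-1000, 1000] is x = 1:
x = 1: LHS = |2·1 - 2| = |0| = 0; 0 ≥ -2 — holds
Hence LHS − RHS is never negative, i.e. LHS ≥ RHS throughout, so the relation holds for every integer in [-1000, 1000].

(B) x = 0: LHS = 0³ - 3·0 = 0; 0 < 0 — FAILS

Only (B) has a counterexample.

Answer: B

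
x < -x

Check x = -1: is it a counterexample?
Substitute x = -1 into the relation:
x = -1: RHS = -(-1) = 1; -1 < 1 — holds

The claim holds here, so x = -1 is not a counterexample. (A counterexample exists elsewhere, e.g. x = 0.)

Answer: No, x = -1 is not a counterexample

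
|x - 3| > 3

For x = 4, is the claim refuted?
Substitute x = 4 into the relation:
x = 4: LHS = |4 - 3| = |1| = 1; 1 > 3 — FAILS

Since the claim fails at x = 4, this value is a counterexample.

Answer: Yes, x = 4 is a counterexample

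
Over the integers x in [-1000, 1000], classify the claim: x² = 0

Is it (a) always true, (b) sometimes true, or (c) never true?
Holds at x = 0: LHS = 0² = 0; 0 = 0 — holds
Fails at x = 1: LHS = 1² = 1; 1 = 0 — FAILS
It is satisfied by some integers in the range but not all.

Answer: Sometimes true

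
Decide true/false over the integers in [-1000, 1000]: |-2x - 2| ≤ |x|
The claim fails at x = 0:
x = 0: LHS = |-2·0 - 2| = |-2| = 2, RHS = |0| = 0; 2 ≤ 0 — FAILS

Because a single integer refutes it, the statement is false.

Answer: False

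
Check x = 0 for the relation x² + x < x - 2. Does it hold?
x = 0: LHS = 0² + 0 = 0, RHS = 0 - 2 = -2; 0 < -2 — FAILS

The relation fails at x = 0, so x = 0 is a counterexample.

Answer: No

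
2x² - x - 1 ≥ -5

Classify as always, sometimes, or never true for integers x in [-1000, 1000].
Over all integers in [-1000, 1000], LHS − RHS is smallest at x = 0, where it equals 4:
x = 0: LHS = 2·0² - 0 - 1 = -1; -1 ≥ -5 — holds
At the ends of the range:
x = -1000: LHS = 2·(-1000)² - (-1000) - 1 = 2000999; 2000999 ≥ -5 — holds
x = 1000: LHS = 2·1000² - 1000 - 1 = 1998999; 1998999 ≥ -5 — holds
Hence LHS − RHS is never negative, i.e. LHS ≥ RHS throughout, so the relation holds for every integer in [-1000, 1000].

No counterexample exists.

Answer: Always true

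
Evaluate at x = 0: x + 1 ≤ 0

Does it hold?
x = 0: LHS = 0 + 1 = 1; 1 ≤ 0 — FAILS

The relation fails at x = 0, so x = 0 is a counterexample.

Answer: No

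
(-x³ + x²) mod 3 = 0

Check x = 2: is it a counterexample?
Substitute x = 2 into the relation:
x = 2: LHS = (-2³ + 2²) mod 3 = (-4) mod 3 = 2; 2 = 0 — FAILS

Since the claim fails at x = 2, this value is a counterexample.

Answer: Yes, x = 2 is a counterexample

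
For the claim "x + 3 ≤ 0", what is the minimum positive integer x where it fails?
Testing positive integers:
x = 1: LHS = 1 + 3 = 4; 4 ≤ 0 — FAILS  ← smallest positive counterexample

Answer: x = 1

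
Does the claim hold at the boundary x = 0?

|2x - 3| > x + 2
x = 0: LHS = |2·0 - 3| = |-3| = 3, RHS = 0 + 2 = 2; 3 > 2 — holds

The relation is satisfied at x = 0.

Answer: Yes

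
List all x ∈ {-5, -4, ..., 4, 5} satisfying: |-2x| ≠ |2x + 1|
Track d = LHS − RHS over the integers in [-5, 5]. Equality would need d = 0, but d changes sign only between consecutive integers, jumping over 0:
x = -1: LHS = |-2·(-1)| = |2| = 2, RHS = |2·(-1) + 1| = |-1| = 1; 2 ≠ 1 — holds  (d = 1)
x = 0: LHS = |-2·0| = |0| = 0, RHS = |2·0 + 1| = |1| = 1; 0 ≠ 1 — holds  (d = -1)
Away from these crossings d keeps a constant sign, and checking every integer in [-5, 5] confirms d ≠ 0 throughout. Hence the two sides are never equal, so the relation holds for every integer in [-5, 5].

Answer: All integers in [-5, 5]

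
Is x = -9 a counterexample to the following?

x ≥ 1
Substitute x = -9 into the relation:
x = -9: -9 ≥ 1 — FAILS

Since the claim fails at x = -9, this value is a counterexample.

Answer: Yes, x = -9 is a counterexample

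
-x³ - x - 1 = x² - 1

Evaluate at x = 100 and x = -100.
x = 100: LHS = -100³ - 100 - 1 = -1000101, RHS = 100² - 1 = 9999; -1000101 = 9999 — FAILS
x = -100: LHS = -(-100)³ - (-100) - 1 = 1000099, RHS = (-100)² - 1 = 9999; 1000099 = 9999 — FAILS

Answer: No, fails for both x = 100 and x = -100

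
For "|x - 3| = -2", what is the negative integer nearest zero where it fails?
Testing negative integers from -1 downward:
x = -1: LHS = |(-1) - 3| = |-4| = 4; 4 = -2 — FAILS  ← closest negative counterexample to 0

Answer: x = -1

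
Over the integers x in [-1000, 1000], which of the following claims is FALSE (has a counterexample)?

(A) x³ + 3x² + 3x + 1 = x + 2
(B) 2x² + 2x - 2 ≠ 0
(A) x = 0: LHS = 0³ + 3·0² + 3·0 + 1 = 1, RHS = 0 + 2 = 2; 1 = 2 — FAILS

(B) Track d = LHS − RHS over the integers in [-1000, 1000]. Equality would need d = 0, but d changes sign only between consecutive integers, jumping over 0:
x = -2: LHS = 2·(-2)² + 2·(-2) - 2 = 2; 2 ≠ 0 — holds  (d = 2)
x = -1: LHS = 2·(-1)² + 2·(-1) - 2 = -2; -2 ≠ 0 — holds  (d = -2)
x = 0: LHS = 2·0² + 2·0 - 2 = -2; -2 ≠ 0 — holds  (d = -2)
x = 1: LHS = 2·1² + 2·1 - 2 = 2; 2 ≠ 0 — holds  (d = 2)
Away from these crossings d keeps a constant sign, and checking every integer in [-1000, 1000] confirms d ≠ 0 throughout. Hence the two sides are never equal, so the relation holds for every integer in [-1000, 1000].

Only (A) has a counterexample.

Answer: A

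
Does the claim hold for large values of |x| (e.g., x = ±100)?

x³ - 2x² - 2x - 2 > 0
x = 100: LHS = 100³ - 2·100² - 2·100 - 2 = 979798; 979798 > 0 — holds
x = -100: LHS = (-100)³ - 2·(-100)² - 2·(-100) - 2 = -1019802; -1019802 > 0 — FAILS

Answer: Partially: holds for x = 100, fails for x = -100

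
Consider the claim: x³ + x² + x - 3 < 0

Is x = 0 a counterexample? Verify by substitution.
Substitute x = 0 into the relation:
x = 0: LHS = 0³ + 0² + 0 - 3 = -3; -3 < 0 — holds

The claim holds here, so x = 0 is not a counterexample. (A counterexample exists elsewhere, e.g. x = 1.)

Answer: No, x = 0 is not a counterexample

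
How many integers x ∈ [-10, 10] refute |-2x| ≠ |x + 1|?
Counterexamples in [-10, 10]: {1}.

Counting them gives 1 values.

Answer: 1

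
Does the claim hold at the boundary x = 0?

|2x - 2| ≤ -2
x = 0: LHS = |2·0 - 2| = |-2| = 2; 2 ≤ -2 — FAILS

The relation fails at x = 0, so x = 0 is a counterexample.

Answer: No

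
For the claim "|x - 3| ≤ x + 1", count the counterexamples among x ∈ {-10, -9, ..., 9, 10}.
Counterexamples in [-10, 10]: {-10, -9, -8, -7, -6, -5, -4, -3, -2, -1, 0}.

Counting them gives 11 values.

Answer: 11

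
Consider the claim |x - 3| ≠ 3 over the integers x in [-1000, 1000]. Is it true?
The claim fails at x = 0:
x = 0: LHS = |0 - 3| = |-3| = 3; 3 ≠ 3 — FAILS

Because a single integer refutes it, the statement is false.

Answer: False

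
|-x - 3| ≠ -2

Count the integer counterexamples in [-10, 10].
An absolute value is never negative, so the left side is ≥ 0 for every x, while the right side is -2. Tightest case in [-10, 10] is x = -3:
x = -3: LHS = |-(-3) - 3| = |0| = 0; 0 ≠ -2 — holds
Hence LHS − RHS is never 0, i.e. the two sides are never equal, so the relation holds for every integer in [-10, 10].

No counterexample appears in that range.

Answer: 0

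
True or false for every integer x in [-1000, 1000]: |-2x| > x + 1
The claim fails at x = 0:
x = 0: LHS = |-2·0| = |0| = 0, RHS = 0 + 1 = 1; 0 > 1 — FAILS

Because a single integer refutes it, the statement is false.

Answer: False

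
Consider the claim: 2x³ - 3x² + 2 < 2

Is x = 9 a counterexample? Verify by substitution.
Substitute x = 9 into the relation:
x = 9: LHS = 2·9³ - 3·9² + 2 = 1217; 1217 < 2 — FAILS

Since the claim fails at x = 9, this value is a counterexample.

Answer: Yes, x = 9 is a counterexample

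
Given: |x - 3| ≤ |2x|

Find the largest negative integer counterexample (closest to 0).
Testing negative integers from -1 downward:
x = -1: LHS = |(-1) - 3| = |-4| = 4, RHS = |2·(-1)| = |-2| = 2; 4 ≤ 2 — FAILS  ← closest negative counterexample to 0

Answer: x = -1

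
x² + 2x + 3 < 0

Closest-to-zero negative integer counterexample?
Testing negative integers from -1 downward:
x = -1: LHS = (-1)² + 2·(-1) + 3 = 2; 2 < 0 — FAILS  ← closest negative counterexample to 0

Answer: x = -1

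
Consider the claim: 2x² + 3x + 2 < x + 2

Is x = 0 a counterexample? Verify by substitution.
Substitute x = 0 into the relation:
x = 0: LHS = 2·0² + 3·0 + 2 = 2, RHS = 0 + 2 = 2; 2 < 2 — FAILS

Since the claim fails at x = 0, this value is a counterexample.

Answer: Yes, x = 0 is a counterexample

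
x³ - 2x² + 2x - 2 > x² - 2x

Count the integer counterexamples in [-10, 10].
Counterexamples in [-10, 10]: {-10, -9, -8, -7, -6, -5, -4, -3, -2, -1, 0, 1}.

Counting them gives 12 values.

Answer: 12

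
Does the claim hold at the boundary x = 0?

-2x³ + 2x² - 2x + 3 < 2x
x = 0: LHS = -2·0³ + 2·0² - 2·0 + 3 = 3, RHS = 2·0 = 0; 3 < 0 — FAILS

The relation fails at x = 0, so x = 0 is a counterexample.

Answer: No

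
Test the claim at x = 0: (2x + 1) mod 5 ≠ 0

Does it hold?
x = 0: LHS = (2·0 + 1) mod 5 = 1 mod 5 = 1; 1 ≠ 0 — holds

The relation is satisfied at x = 0.

Answer: Yes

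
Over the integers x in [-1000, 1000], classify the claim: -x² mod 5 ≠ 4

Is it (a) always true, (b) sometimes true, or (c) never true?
Holds at x = 0: LHS = (-0²) mod 5 = 0 mod 5 = 0; 0 ≠ 4 — holds
Fails at x = 1: LHS = (-1²) mod 5 = (-1) mod 5 = 4; 4 ≠ 4 — FAILS
It is satisfied by some integers in the range but not all.

Answer: Sometimes true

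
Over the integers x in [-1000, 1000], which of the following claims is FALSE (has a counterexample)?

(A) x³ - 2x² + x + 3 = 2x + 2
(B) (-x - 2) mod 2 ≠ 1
(A) x = 0: LHS = 0³ - 2·0² + 0 + 3 = 3, RHS = 2·0 + 2 = 2; 3 = 2 — FAILS
(B) x = 1: LHS = (-1 - 2) mod 2 = (-3) mod 2 = 1; 1 ≠ 1 — FAILS

Answer: Both A and B are false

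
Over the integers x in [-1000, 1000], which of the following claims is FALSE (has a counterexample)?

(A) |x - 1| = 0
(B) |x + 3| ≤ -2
(A) x = 0: LHS = |0 - 1| = |-1| = 1; 1 = 0 — FAILS
(B) x = 0: LHS = |0 + 3| = |3| = 3; 3 ≤ -2 — FAILS

Answer: Both A and B are false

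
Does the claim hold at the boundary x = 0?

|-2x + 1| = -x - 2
x = 0: LHS = |-2·0 + 1| = |1| = 1, RHS = -0 - 2 = -2; 1 = -2 — FAILS

The relation fails at x = 0, so x = 0 is a counterexample.

Answer: No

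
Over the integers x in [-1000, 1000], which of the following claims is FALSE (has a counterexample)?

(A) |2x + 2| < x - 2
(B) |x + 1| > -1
(A) x = 0: LHS = |2·0 + 2| = |2| = 2, RHS = 0 - 2 = -2; 2 < -2 — FAILS

(B) An absolute value is never negative, so the left side is ≥ 0 for every x, while the right side is -1. Tightest case in [-1000, 1000] is x = -1:
x = -1: LHS = |(-1) + 1| = |0| = 0; 0 > -1 — holds
Hence LHS − RHS is never zero or negative, i.e. LHS > RHS throughout, so the relation holds for every integer in [-1000, 1000].

Only (A) has a counterexample.

Answer: A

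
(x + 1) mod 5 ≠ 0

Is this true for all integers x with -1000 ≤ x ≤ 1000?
The claim fails at x = -1:
x = -1: LHS = ((-1) + 1) mod 5 = 0 mod 5 = 0; 0 ≠ 0 — FAILS

Because a single integer refutes it, the statement is false.

Answer: False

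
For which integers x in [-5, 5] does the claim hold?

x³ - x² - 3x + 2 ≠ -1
Holds for: {-5, -4, -3, -2, -1, 0, 2, 3, 4, 5}
Fails for: {1}

Answer: {-5, -4, -3, -2, -1, 0, 2, 3, 4, 5}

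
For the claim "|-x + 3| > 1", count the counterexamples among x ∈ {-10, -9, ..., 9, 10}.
Counterexamples in [-10, 10]: {2, 3, 4}.

Counting them gives 3 values.

Answer: 3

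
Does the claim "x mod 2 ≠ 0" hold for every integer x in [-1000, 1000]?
The claim fails at x = 0:
x = 0: LHS = 0 mod 2 = 0; 0 ≠ 0 — FAILS

Because a single integer refutes it, the statement is false.

Answer: False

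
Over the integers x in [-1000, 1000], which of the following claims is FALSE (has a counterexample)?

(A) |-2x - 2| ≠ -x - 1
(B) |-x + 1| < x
(A) x = -1: LHS = |-2·(-1) - 2| = |0| = 0, RHS = -(-1) - 1 = 0; 0 ≠ 0 — FAILS
(B) x = 0: LHS = |-0 + 1| = |1| = 1; 1 < 0 — FAILS

Answer: Both A and B are false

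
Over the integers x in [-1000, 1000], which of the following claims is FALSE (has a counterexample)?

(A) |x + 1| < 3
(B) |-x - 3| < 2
(A) x = 2: LHS = |2 + 1| = |3| = 3; 3 < 3 — FAILS
(B) x = 0: LHS = |-0 - 3| = |-3| = 3; 3 < 2 — FAILS

Answer: Both A and B are false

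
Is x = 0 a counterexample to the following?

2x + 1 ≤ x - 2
Substitute x = 0 into the relation:
x = 0: LHS = 2·0 + 1 = 1, RHS = 0 - 2 = -2; 1 ≤ -2 — FAILS

Since the claim fails at x = 0, this value is a counterexample.

Answer: Yes, x = 0 is a counterexample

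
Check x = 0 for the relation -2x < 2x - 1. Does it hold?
x = 0: LHS = -2·0 = 0, RHS = 2·0 - 1 = -1; 0 < -1 — FAILS

The relation fails at x = 0, so x = 0 is a counterexample.

Answer: No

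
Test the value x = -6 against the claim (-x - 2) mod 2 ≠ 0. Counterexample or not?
Substitute x = -6 into the relation:
x = -6: LHS = (-(-6) - 2) mod 2 = 4 mod 2 = 0; 0 ≠ 0 — FAILS

Since the claim fails at x = -6, this value is a counterexample.

Answer: Yes, x = -6 is a counterexample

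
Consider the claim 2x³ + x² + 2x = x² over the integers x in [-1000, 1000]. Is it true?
The claim fails at x = 1:
x = 1: LHS = 2·1³ + 1² + 2·1 = 5, RHS = 1² = 1; 5 = 1 — FAILS

Because a single integer refutes it, the statement is false.

Answer: False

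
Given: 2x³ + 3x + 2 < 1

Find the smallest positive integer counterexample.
Testing positive integers:
x = 1: LHS = 2·1³ + 3·1 + 2 = 7; 7 < 1 — FAILS  ← smallest positive counterexample

Answer: x = 1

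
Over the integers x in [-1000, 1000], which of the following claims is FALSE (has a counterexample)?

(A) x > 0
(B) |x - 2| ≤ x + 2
(A) x = 0: 0 > 0 — FAILS
(B) x = -1: LHS = |(-1) - 2| = |-3| = 3, RHS = (-1) + 2 = 1; 3 ≤ 1 — FAILS

Answer: Both A and B are false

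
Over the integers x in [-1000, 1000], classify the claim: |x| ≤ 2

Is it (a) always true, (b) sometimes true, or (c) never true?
Holds at x = 0: LHS = |0| = 0; 0 ≤ 2 — holds
Fails at x = 3: LHS = |3| = 3; 3 ≤ 2 — FAILS
It is satisfied by some integers in the range but not all.

Answer: Sometimes true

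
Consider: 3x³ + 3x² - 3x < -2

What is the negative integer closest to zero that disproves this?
Testing negative integers from -1 downward:
x = -1: LHS = 3·(-1)³ + 3·(-1)² - 3·(-1) = 3; 3 < -2 — FAILS  ← closest negative counterexample to 0

Answer: x = -1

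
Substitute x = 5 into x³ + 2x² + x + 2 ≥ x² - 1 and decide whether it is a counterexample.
Substitute x = 5 into the relation:
x = 5: LHS = 5³ + 2·5² + 5 + 2 = 182, RHS = 5² - 1 = 24; 182 ≥ 24 — holds

The claim holds here, so x = 5 is not a counterexample. (A counterexample exists elsewhere, e.g. x = -2.)

Answer: No, x = 5 is not a counterexample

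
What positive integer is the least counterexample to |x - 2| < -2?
Testing positive integers:
x = 1: LHS = |1 - 2| = |-1| = 1; 1 < -2 — FAILS  ← smallest positive counterexample

Answer: x = 1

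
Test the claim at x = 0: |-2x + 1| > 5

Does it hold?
x = 0: LHS = |-2·0 + 1| = |1| = 1; 1 > 5 — FAILS

The relation fails at x = 0, so x = 0 is a counterexample.

Answer: No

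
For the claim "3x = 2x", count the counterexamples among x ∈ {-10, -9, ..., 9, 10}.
Counterexamples in [-10, 10]: {-10, -9, -8, -7, -6, -5, -4, -3, -2, -1, 1, 2, 3, 4, 5, 6, 7, 8, 9, 10}.

Counting them gives 20 values.

Answer: 20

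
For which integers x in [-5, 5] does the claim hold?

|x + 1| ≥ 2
Holds for: {-5, -4, -3, 1, 2, 3, 4, 5}
Fails for: {-2, -1, 0}

Answer: {-5, -4, -3, 1, 2, 3, 4, 5}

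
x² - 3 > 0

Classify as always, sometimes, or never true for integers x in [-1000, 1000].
Holds at x = 2: LHS = 2² - 3 = 1; 1 > 0 — holds
Fails at x = 0: LHS = 0² - 3 = -3; -3 > 0 — FAILS
It is satisfied by some integers in the range but not all.

Answer: Sometimes true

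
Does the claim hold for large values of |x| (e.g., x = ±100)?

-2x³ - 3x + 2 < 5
x = 100: LHS = -2·100³ - 3·100 + 2 = -2000298; -2000298 < 5 — holds
x = -100: LHS = -2·(-100)³ - 3·(-100) + 2 = 2000302; 2000302 < 5 — FAILS

Answer: Partially: holds for x = 100, fails for x = -100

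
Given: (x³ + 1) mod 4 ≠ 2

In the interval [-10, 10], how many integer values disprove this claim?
Counterexamples in [-10, 10]: {-7, -3, 1, 5, 9}.

Counting them gives 5 values.

Answer: 5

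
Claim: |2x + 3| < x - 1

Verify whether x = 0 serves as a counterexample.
Substitute x = 0 into the relation:
x = 0: LHS = |2·0 + 3| = |3| = 3, RHS = 0 - 1 = -1; 3 < -1 — FAILS

Since the claim fails at x = 0, this value is a counterexample.

Answer: Yes, x = 0 is a counterexample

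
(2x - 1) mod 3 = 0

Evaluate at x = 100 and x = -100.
x = 100: LHS = (2·100 - 1) mod 3 = 199 mod 3 = 1; 1 = 0 — FAILS
x = -100: LHS = (2·(-100) - 1) mod 3 = (-201) mod 3 = 0; 0 = 0 — holds

Answer: Partially: fails for x = 100, holds for x = -100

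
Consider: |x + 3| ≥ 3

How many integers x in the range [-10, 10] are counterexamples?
Counterexamples in [-10, 10]: {-5, -4, -3, -2, -1}.

Counting them gives 5 values.

Answer: 5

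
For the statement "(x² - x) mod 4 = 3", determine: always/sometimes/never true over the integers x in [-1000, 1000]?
For a polynomial with integer coefficients, its value mod 4 depends only on x mod 4, so it suffices to check one representative of each residue class, x = 0, 1, 2, 3:
x = 0: LHS = (0² - 0) mod 4 = 0 mod 4 = 0; 0 = 3 — FAILS
x = 1: LHS = (1² - 1) mod 4 = 0 mod 4 = 0; 0 = 3 — FAILS
x = 2: LHS = (2² - 2) mod 4 = 2 mod 4 = 2; 2 = 3 — FAILS
x = 3: LHS = (3² - 3) mod 4 = 6 mod 4 = 2; 2 = 3 — FAILS
The relation fails in every residue class, so the claimed relation (=) fails for every integer in [-1000, 1000].

No integer in the range satisfies it.

Answer: Never true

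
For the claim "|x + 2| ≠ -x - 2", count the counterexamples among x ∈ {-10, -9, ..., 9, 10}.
Counterexamples in [-10, 10]: {-10, -9, -8, -7, -6, -5, -4, -3, -2}.

Counting them gives 9 values.

Answer: 9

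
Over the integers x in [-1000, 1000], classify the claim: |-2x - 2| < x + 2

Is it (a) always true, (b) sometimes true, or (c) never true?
Holds at x = -1: LHS = |-2·(-1) - 2| = |0| = 0, RHS = (-1) + 2 = 1; 0 < 1 — holds
Fails at x = 0: LHS = |-2·0 - 2| = |-2| = 2, RHS = 0 + 2 = 2; 2 < 2 — FAILS
It is satisfied by some integers in the range but not all.

Answer: Sometimes true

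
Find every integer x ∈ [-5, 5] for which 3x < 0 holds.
Holds for: {-5, -4, -3, -2, -1}
Fails for: {0, 1, 2, 3, 4, 5}

Answer: {-5, -4, -3, -2, -1}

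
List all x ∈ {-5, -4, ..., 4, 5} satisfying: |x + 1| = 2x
Holds for: {1}
Fails for: {-5, -4, -3, -2, -1, 0, 2, 3, 4, 5}

Answer: {1}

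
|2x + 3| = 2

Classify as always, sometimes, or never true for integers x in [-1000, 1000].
Track d = LHS − RHS over the integers in [-1000, 1000]. Equality would need d = 0, but d changes sign only between consecutive integers, jumping over 0:
x = -3: LHS = |2·(-3) + 3| = |-3| = 3; 3 = 2 — FAILS  (d = 1)
x = -2: LHS = |2·(-2) + 3| = |-1| = 1; 1 = 2 — FAILS  (d = -1)
x = -1: LHS = |2·(-1) + 3| = |1| = 1; 1 = 2 — FAILS  (d = -1)
x = 0: LHS = |2·0 + 3| = |3| = 3; 3 = 2 — FAILS  (d = 1)
Away from these crossings d keeps a constant sign, and checking every integer in [-1000, 1000] confirms d ≠ 0 throughout. Hence the two sides are never equal, so the claimed relation (=) fails for every integer in [-1000, 1000].

No integer in the range satisfies it.

Answer: Never true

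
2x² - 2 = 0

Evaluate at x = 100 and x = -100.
x = 100: LHS = 2·100² - 2 = 19998; 19998 = 0 — FAILS
x = -100: LHS = 2·(-100)² - 2 = 19998; 19998 = 0 — FAILS

Answer: No, fails for both x = 100 and x = -100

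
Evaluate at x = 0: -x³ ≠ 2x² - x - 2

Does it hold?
x = 0: LHS = -0³ = 0, RHS = 2·0² - 0 - 2 = -2; 0 ≠ -2 — holds

The relation is satisfied at x = 0.

Answer: Yes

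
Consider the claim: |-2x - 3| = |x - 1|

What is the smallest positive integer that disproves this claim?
Testing positive integers:
x = 1: LHS = |-2·1 - 3| = |-5| = 5, RHS = |1 - 1| = |0| = 0; 5 = 0 — FAILS  ← smallest positive counterexample

Answer: x = 1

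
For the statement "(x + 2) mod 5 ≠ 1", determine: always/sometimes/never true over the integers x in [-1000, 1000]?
Holds at x = 0: LHS = (0 + 2) mod 5 = 2 mod 5 = 2; 2 ≠ 1 — holds
Fails at x = -1: LHS = ((-1) + 2) mod 5 = 1 mod 5 = 1; 1 ≠ 1 — FAILS
It is satisfied by some integers in the range but not all.

Answer: Sometimes true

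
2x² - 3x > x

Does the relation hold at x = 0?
x = 0: LHS = 2·0² - 3·0 = 0; 0 > 0 — FAILS

The relation fails at x = 0, so x = 0 is a counterexample.

Answer: No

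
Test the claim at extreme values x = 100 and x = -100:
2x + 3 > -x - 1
x = 100: LHS = 2·100 + 3 = 203, RHS = -100 - 1 = -101; 203 > -101 — holds
x = -100: LHS = 2·(-100) + 3 = -197, RHS = -(-100) - 1 = 99; -197 > 99 — FAILS

Answer: Partially: holds for x = 100, fails for x = -100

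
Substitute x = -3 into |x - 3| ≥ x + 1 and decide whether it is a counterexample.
Substitute x = -3 into the relation:
x = -3: LHS = |(-3) - 3| = |-6| = 6, RHS = (-3) + 1 = -2; 6 ≥ -2 — holds

The claim holds here, so x = -3 is not a counterexample. (A counterexample exists elsewhere, e.g. x = 2.)

Answer: No, x = -3 is not a counterexample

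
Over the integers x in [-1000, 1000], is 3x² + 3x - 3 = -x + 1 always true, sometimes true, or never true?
Holds at x = -2: LHS = 3·(-2)² + 3·(-2) - 3 = 3, RHS = -(-2) + 1 = 3; 3 = 3 — holds
Fails at x = 0: LHS = 3·0² + 3·0 - 3 = -3, RHS = -0 + 1 = 1; -3 = 1 — FAILS
It is satisfied by some integers in the range but not all.

Answer: Sometimes true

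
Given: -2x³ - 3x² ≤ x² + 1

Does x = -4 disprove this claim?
Substitute x = -4 into the relation:
x = -4: LHS = -2·(-4)³ - 3·(-4)² = 80, RHS = (-4)² + 1 = 17; 80 ≤ 17 — FAILS

Since the claim fails at x = -4, this value is a counterexample.

Answer: Yes, x = -4 is a counterexample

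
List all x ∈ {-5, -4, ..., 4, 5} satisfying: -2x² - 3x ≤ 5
Over all integers in [-5, 5], LHS − RHS is largest at x = -1, where it equals -4:
x = -1: LHS = -2·(-1)² - 3·(-1) = 1; 1 ≤ 5 — holds
At the ends of the range:
x = -5: LHS = -2·(-5)² - 3·(-5) = -35; -35 ≤ 5 — holds
x = 5: LHS = -2·5² - 3·5 = -65; -65 ≤ 5 — holds
Hence LHS − RHS is never positive, i.e. LHS ≤ RHS throughout, so the relation holds for every integer in [-5, 5].

Answer: All integers in [-5, 5]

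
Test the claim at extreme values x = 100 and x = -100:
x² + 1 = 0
x = 100: LHS = 100² + 1 = 10001; 10001 = 0 — FAILS
x = -100: LHS = (-100)² + 1 = 10001; 10001 = 0 — FAILS

Answer: No, fails for both x = 100 and x = -100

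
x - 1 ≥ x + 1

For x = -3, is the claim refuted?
Substitute x = -3 into the relation:
x = -3: LHS = (-3) - 1 = -4, RHS = (-3) + 1 = -2; -4 ≥ -2 — FAILS

Since the claim fails at x = -3, this value is a counterexample.

Answer: Yes, x = -3 is a counterexample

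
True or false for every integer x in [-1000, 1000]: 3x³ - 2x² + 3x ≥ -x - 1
The claim fails at x = -1:
x = -1: LHS = 3·(-1)³ - 2·(-1)² + 3·(-1) = -8, RHS = -(-1) - 1 = 0; -8 ≥ 0 — FAILS

Because a single integer refutes it, the statement is false.

Answer: False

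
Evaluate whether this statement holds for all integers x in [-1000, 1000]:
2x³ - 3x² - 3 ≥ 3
The claim fails at x = 0:
x = 0: LHS = 2·0³ - 3·0² - 3 = -3; -3 ≥ 3 — FAILS

Because a single integer refutes it, the statement is false.

Answer: False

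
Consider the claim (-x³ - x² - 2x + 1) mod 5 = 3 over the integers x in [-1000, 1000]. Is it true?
The claim fails at x = 0:
x = 0: LHS = (-0³ - 0² - 2·0 + 1) mod 5 = 1 mod 5 = 1; 1 = 3 — FAILS

Because a single integer refutes it, the statement is false.

Answer: False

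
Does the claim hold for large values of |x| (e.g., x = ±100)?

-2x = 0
x = 100: LHS = -2·100 = -200; -200 = 0 — FAILS
x = -100: LHS = -2·(-100) = 200; 200 = 0 — FAILS

Answer: No, fails for both x = 100 and x = -100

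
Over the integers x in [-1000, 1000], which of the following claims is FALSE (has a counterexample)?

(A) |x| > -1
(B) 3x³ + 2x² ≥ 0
(A) An absolute value is never negative, so the left side is ≥ 0 for every x, while the right side is -1. Tightest case in [-1000, 1000] is x = 0:
x = 0: LHS = |0| = 0; 0 > -1 — holds
Hence LHS − RHS is never zero or negative, i.e. LHS > RHS throughout, so the relation holds for every integer in [-1000, 1000].

(B) x = -1: LHS = 3·(-1)³ + 2·(-1)² = -1; -1 ≥ 0 — FAILS

Only (B) has a counterexample.

Answer: B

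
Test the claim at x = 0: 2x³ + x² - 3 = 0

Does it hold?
x = 0: LHS = 2·0³ + 0² - 3 = -3; -3 = 0 — FAILS

The relation fails at x = 0, so x = 0 is a counterexample.

Answer: No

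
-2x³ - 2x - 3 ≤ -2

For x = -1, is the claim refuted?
Substitute x = -1 into the relation:
x = -1: LHS = -2·(-1)³ - 2·(-1) - 3 = 1; 1 ≤ -2 — FAILS

Since the claim fails at x = -1, this value is a counterexample.

Answer: Yes, x = -1 is a counterexample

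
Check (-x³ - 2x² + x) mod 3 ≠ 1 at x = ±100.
x = 100: LHS = (-100³ - 2·100² + 100) mod 3 = (-1019900) mod 3 = 1; 1 ≠ 1 — FAILS
x = -100: LHS = (-(-100)³ - 2·(-100)² + (-100)) mod 3 = 979900 mod 3 = 1; 1 ≠ 1 — FAILS

Answer: No, fails for both x = 100 and x = -100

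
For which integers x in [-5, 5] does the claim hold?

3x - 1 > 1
Holds for: {1, 2, 3, 4, 5}
Fails for: {-5, -4, -3, -2, -1, 0}

Answer: {1, 2, 3, 4, 5}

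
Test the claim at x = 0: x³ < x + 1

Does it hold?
x = 0: LHS = 0³ = 0, RHS = 0 + 1 = 1; 0 < 1 — holds

The relation is satisfied at x = 0.

Answer: Yes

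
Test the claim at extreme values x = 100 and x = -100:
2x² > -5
x = 100: LHS = 2·100² = 20000; 20000 > -5 — holds
x = -100: LHS = 2·(-100)² = 20000; 20000 > -5 — holds

Answer: Yes, holds for both x = 100 and x = -100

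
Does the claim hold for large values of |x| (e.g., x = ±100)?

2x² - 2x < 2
x = 100: LHS = 2·100² - 2·100 = 19800; 19800 < 2 — FAILS
x = -100: LHS = 2·(-100)² - 2·(-100) = 20200; 20200 < 2 — FAILS

Answer: No, fails for both x = 100 and x = -100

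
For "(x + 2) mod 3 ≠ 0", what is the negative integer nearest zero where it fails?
Testing negative integers from -1 downward:
x = -1: LHS = ((-1) + 2) mod 3 = 1 mod 3 = 1; 1 ≠ 0 — holds
x = -2: LHS = ((-2) + 2) mod 3 = 0 mod 3 = 0; 0 ≠ 0 — FAILS  ← closest negative counterexample to 0

Answer: x = -2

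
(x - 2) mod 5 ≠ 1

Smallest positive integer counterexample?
Testing positive integers:
x = 1: LHS = (1 - 2) mod 5 = (-1) mod 5 = 4; 4 ≠ 1 — holds
x = 2: LHS = (2 - 2) mod 5 = 0 mod 5 = 0; 0 ≠ 1 — holds
x = 3: LHS = (3 - 2) mod 5 = 1 mod 5 = 1; 1 ≠ 1 — FAILS  ← smallest positive counterexample

Answer: x = 3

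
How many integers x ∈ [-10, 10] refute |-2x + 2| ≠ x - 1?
Counterexamples in [-10, 10]: {1}.

Counting them gives 1 values.

Answer: 1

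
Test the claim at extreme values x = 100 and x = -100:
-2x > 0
x = 100: LHS = -2·100 = -200; -200 > 0 — FAILS
x = -100: LHS = -2·(-100) = 200; 200 > 0 — holds

Answer: Partially: fails for x = 100, holds for x = -100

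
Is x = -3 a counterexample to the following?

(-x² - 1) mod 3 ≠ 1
Substitute x = -3 into the relation:
x = -3: LHS = (-(-3)² - 1) mod 3 = (-10) mod 3 = 2; 2 ≠ 1 — holds

The claim holds here, so x = -3 is not a counterexample. (A counterexample exists elsewhere, e.g. x = 1.)

Answer: No, x = -3 is not a counterexample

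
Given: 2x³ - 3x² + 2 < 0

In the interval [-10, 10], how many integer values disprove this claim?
Counterexamples in [-10, 10]: {0, 1, 2, 3, 4, 5, 6, 7, 8, 9, 10}.

Counting them gives 11 values.

Answer: 11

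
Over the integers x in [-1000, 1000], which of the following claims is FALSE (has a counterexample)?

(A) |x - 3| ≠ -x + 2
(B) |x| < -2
(A) Over all integers in [-1000, 1000], LHS − RHS is always positive; it is smallest at x = 0, where it equals 1:
x = 0: LHS = |0 - 3| = |-3| = 3, RHS = -0 + 2 = 2; 3 ≠ 2 — holds
At the ends of the range:
x = -1000: LHS = |(-1000) - 3| = |-1003| = 1003, RHS = -(-1000) + 2 = 1002; 1003 ≠ 1002 — holds
x = 1000: LHS = |1000 - 3| = |997| = 997, RHS = -1000 + 2 = -998; 997 ≠ -998 — holds
Hence LHS − RHS is never 0, i.e. the two sides are never equal, so the relation holds for every integer in [-1000, 1000].

(B) x = 0: LHS = |0| = 0; 0 < -2 — FAILS

Only (B) has a counterexample.

Answer: B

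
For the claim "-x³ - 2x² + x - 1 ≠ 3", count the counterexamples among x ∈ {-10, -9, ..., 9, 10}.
Track d = LHS − RHS over the integers in [-10, 10]. Equality would need d = 0, but d changes sign only between consecutive integers, jumping over 0:
x = -3: LHS = -(-3)³ - 2·(-3)² + (-3) - 1 = 5; 5 ≠ 3 — holds  (d = 2)
x = -2: LHS = -(-2)³ - 2·(-2)² + (-2) - 1 = -3; -3 ≠ 3 — holds  (d = -6)
Away from these crossings d keeps a constant sign, and checking every integer in [-10, 10] confirms d ≠ 0 throughout. Hence the two sides are never equal, so the relation holds for every integer in [-10, 10].

No counterexample appears in that range.

Answer: 0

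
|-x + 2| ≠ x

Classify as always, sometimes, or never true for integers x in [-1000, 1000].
Holds at x = 0: LHS = |-0 + 2| = |2| = 2; 2 ≠ 0 — holds
Fails at x = 1: LHS = |-1 + 2| = |1| = 1; 1 ≠ 1 — FAILS
It is satisfied by some integers in the range but not all.

Answer: Sometimes true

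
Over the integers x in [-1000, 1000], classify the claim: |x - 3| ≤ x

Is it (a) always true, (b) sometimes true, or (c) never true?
Holds at x = 2: LHS = |2 - 3| = |-1| = 1; 1 ≤ 2 — holds
Fails at x = 0: LHS = |0 - 3| = |-3| = 3; 3 ≤ 0 — FAILS
It is satisfied by some integers in the range but not all.

Answer: Sometimes true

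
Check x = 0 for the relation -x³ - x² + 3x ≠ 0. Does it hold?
x = 0: LHS = -0³ - 0² + 3·0 = 0; 0 ≠ 0 — FAILS

The relation fails at x = 0, so x = 0 is a counterexample.

Answer: No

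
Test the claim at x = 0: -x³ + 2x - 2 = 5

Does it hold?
x = 0: LHS = -0³ + 2·0 - 2 = -2; -2 = 5 — FAILS

The relation fails at x = 0, so x = 0 is a counterexample.

Answer: No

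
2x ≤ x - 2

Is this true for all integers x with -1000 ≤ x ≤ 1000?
The claim fails at x = 0:
x = 0: LHS = 2·0 = 0, RHS = 0 - 2 = -2; 0 ≤ -2 — FAILS

Because a single integer refutes it, the statement is false.

Answer: False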